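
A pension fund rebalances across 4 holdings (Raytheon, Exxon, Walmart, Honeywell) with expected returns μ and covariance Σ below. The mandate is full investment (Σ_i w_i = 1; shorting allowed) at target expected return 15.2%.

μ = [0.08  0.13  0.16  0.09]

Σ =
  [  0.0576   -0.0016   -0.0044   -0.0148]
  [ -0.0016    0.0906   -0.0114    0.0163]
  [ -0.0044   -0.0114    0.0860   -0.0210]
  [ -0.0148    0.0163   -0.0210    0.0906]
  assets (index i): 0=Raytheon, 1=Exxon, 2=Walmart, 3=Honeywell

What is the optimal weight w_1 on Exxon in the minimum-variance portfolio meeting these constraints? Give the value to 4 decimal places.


0.3860

p=Σ⁻¹μ = [2.0517  1.4966  2.5678  1.6545]
q=Σ⁻¹𝟙 = [23.4949  10.6740  18.4528  17.2323]
a=μᵀp=0.918444  b=𝟙ᵀp=7.770574  c=𝟙ᵀq=69.854078  D=ac−b²=3.775230
λ₁=(c·0.152−b)/D = (69.854078·0.152−7.770574)/3.775230 = 0.754191
λ₂=(a−b·0.152)/D = (0.918444−7.770574·0.152)/3.775230 = -0.069581
w* = 0.754191·p + -0.069581·q:
  w_0 = 0.754191·2.0517 + -0.069581·23.4949 = -0.0874  (Raytheon)
  w_1 = 0.754191·1.4966 + -0.069581·10.6740 = 0.3860  (Exxon)
  w_2 = 0.754191·2.5678 + -0.069581·18.4528 = 0.6527  (Walmart)
  w_3 = 0.754191·1.6545 + -0.069581·17.2323 = 0.0488  (Honeywell)
Σw_i=1.0000  μᵀw=0.1520
σ²=wᵀΣw=λ₁·μ_p+λ₂ = 0.754191·0.152 + -0.069581 = 0.045056 ≈ 0.0451


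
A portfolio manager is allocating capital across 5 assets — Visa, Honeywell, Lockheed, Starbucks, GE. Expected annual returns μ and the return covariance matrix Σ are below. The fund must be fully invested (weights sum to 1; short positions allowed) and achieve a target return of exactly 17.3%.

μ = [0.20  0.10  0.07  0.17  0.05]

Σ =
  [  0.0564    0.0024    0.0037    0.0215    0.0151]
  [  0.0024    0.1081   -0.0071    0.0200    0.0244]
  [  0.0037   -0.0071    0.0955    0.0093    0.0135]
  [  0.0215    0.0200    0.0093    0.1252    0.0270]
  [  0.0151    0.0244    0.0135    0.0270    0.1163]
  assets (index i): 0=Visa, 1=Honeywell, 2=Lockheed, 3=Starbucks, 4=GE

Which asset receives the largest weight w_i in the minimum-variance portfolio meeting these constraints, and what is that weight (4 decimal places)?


Visa (0.6390)

p=Σ⁻¹μ = [3.3143  0.8612  0.6603  0.6923  -0.4185]
q=Σ⁻¹𝟙 = [14.8613  8.3554  9.8088  2.6920  3.1524]
a=μᵀp=0.891966  b=𝟙ᵀp=5.109671  c=𝟙ᵀq=38.869867  D=ac−b²=8.561860
λ₁=(c·0.173−b)/D = (38.869867·0.173−5.109671)/8.561860 = 0.188606
λ₂=(a−b·0.173)/D = (0.891966−5.109671·0.173)/8.561860 = 0.000934
w* = 0.188606·p + 0.000934·q:
  w_0 = 0.188606·3.3143 + 0.000934·14.8613 = 0.6390  (Visa)
  w_1 = 0.188606·0.8612 + 0.000934·8.3554 = 0.1702  (Honeywell)
  w_2 = 0.188606·0.6603 + 0.000934·9.8088 = 0.1337  (Lockheed)
  w_3 = 0.188606·0.6923 + 0.000934·2.6920 = 0.1331  (Starbucks)
  w_4 = 0.188606·-0.4185 + 0.000934·3.1524 = -0.0760  (GE)
Σw_i=1.0000  μᵀw=0.1730
σ²=wᵀΣw=λ₁·μ_p+λ₂ = 0.188606·0.173 + 0.000934 = 0.033562 ≈ 0.0336


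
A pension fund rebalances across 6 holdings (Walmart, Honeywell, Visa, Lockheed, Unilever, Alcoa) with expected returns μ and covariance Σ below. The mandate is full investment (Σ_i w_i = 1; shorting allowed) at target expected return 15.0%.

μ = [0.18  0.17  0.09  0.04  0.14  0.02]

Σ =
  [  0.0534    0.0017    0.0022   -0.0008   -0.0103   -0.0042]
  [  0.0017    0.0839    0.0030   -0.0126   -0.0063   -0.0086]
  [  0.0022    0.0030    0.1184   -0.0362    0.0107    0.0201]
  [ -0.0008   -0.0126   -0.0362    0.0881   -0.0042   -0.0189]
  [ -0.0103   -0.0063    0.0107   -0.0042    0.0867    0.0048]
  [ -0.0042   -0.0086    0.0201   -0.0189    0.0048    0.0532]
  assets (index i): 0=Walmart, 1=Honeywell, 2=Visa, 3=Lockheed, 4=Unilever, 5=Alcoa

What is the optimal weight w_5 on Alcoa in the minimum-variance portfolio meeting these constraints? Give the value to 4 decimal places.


0.0208

x=Σ⁻¹μ = [3.7938  2.4232  0.6880  1.4638  2.1649  1.1319]
y=Σ⁻¹𝟙 = [23.0335  18.7182  9.0817  24.5787  14.1689  27.6636]
a=μᵀx=1.541018  b=𝟙ᵀx=11.665548  c=𝟙ᵀy=117.244638  D=ac−b²=44.591093
λ₁=(c·0.150−b)/D = (117.244638·0.150−11.665548)/44.591093 = 0.132788
λ₂=(a−b·0.150)/D = (1.541018−11.665548·0.150)/44.591093 = -0.004683
w* = 0.132788·x + -0.004683·y:
  w_0 = 0.132788·3.7938 + -0.004683·23.0335 = 0.3959  (Walmart)
  w_1 = 0.132788·2.4232 + -0.004683·18.7182 = 0.2341  (Honeywell)
  w_2 = 0.132788·0.6880 + -0.004683·9.0817 = 0.0488  (Visa)
  w_3 = 0.132788·1.4638 + -0.004683·24.5787 = 0.0793  (Lockheed)
  w_4 = 0.132788·2.1649 + -0.004683·14.1689 = 0.2211  (Unilever)
  w_5 = 0.132788·1.1319 + -0.004683·27.6636 = 0.0208  (Alcoa)
Σw_i=1.0000  μᵀw=0.1500
σ²=wᵀΣw=λ₁·μ_p+λ₂ = 0.132788·0.150 + -0.004683 = 0.015235 ≈ 0.0152


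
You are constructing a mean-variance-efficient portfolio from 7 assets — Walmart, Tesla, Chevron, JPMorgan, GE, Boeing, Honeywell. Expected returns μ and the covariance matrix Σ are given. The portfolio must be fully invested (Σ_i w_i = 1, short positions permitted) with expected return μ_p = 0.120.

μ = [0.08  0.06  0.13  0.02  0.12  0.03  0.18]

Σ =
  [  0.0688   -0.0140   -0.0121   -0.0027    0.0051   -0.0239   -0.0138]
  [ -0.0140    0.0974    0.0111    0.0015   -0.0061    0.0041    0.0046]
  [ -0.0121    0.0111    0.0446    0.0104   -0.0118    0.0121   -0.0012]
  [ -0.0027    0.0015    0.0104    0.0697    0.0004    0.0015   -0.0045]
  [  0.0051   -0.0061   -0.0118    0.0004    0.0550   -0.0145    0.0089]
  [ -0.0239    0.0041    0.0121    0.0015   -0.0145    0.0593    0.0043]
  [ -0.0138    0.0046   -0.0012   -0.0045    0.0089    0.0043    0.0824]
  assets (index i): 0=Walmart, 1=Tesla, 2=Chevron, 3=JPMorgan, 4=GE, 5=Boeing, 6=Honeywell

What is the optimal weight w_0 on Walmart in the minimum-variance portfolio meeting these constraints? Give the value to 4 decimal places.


u=Σ⁻¹μ = [2.6571  0.5610  3.9895  -0.1133  2.8148  1.2497  2.2808]
v=Σ⁻¹𝟙 = [32.7547  11.7527  25.2600  11.6713  27.3856  29.5221  13.4722]
a=μᵀu=1.548415  b=𝟙ᵀu=13.439693  c=𝟙ᵀv=151.818615  D=ac−b²=54.452869
λ₁=(c·0.120−b)/D = (151.818615·0.120−13.439693)/54.452869 = 0.087756
λ₂=(a−b·0.120)/D = (1.548415−13.439693·0.120)/54.452869 = -0.001182
w* = 0.087756·u + -0.001182·v:
  w_0 = 0.087756·2.6571 + -0.001182·32.7547 = 0.1945  (Walmart)
  w_1 = 0.087756·0.5610 + -0.001182·11.7527 = 0.0353  (Tesla)
  w_2 = 0.087756·3.9895 + -0.001182·25.2600 = 0.3203  (Chevron)
  w_3 = 0.087756·-0.1133 + -0.001182·11.6713 = -0.0237  (JPMorgan)
  w_4 = 0.087756·2.8148 + -0.001182·27.3856 = 0.2147  (GE)
  w_5 = 0.087756·1.2497 + -0.001182·29.5221 = 0.0748  (Boeing)
  w_6 = 0.087756·2.2808 + -0.001182·13.4722 = 0.1842  (Honeywell)
Σw_i=1.0000  μᵀw=0.1200
σ²=wᵀΣw=λ₁·μ_p+λ₂ = 0.087756·0.120 + -0.001182 = 0.009349 ≈ 0.0093

0.1945


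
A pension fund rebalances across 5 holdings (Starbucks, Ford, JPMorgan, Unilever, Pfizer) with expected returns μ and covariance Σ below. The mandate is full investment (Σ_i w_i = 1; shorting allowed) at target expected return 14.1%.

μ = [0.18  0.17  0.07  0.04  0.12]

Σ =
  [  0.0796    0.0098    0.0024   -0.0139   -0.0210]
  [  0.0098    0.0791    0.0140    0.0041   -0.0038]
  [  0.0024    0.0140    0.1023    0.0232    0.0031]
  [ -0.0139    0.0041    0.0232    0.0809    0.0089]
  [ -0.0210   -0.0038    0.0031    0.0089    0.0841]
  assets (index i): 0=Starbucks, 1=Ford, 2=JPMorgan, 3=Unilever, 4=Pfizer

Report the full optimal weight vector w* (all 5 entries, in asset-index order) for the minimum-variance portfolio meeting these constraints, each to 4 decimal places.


x=Σ⁻¹μ = [2.6865  1.8575  0.1714  0.5802  2.1139]
y=Σ⁻¹𝟙 = [17.2823  9.7544  4.9079  11.7539  15.2220]
a=μᵀx=1.088207  b=𝟙ᵀx=7.409413  c=𝟙ᵀy=58.920535  D=ac−b²=9.218352
λ₁=(c·0.141−b)/D = (58.920535·0.141−7.409413)/9.218352 = 0.097456
λ₂=(a−b·0.141)/D = (1.088207−7.409413·0.141)/9.218352 = 0.004717
w* = 0.097456·x + 0.004717·y:
  w_0 = 0.097456·2.6865 + 0.004717·17.2823 = 0.3433  (Starbucks)
  w_1 = 0.097456·1.8575 + 0.004717·9.7544 = 0.2270  (Ford)
  w_2 = 0.097456·0.1714 + 0.004717·4.9079 = 0.0399  (JPMorgan)
  w_3 = 0.097456·0.5802 + 0.004717·11.7539 = 0.1120  (Unilever)
  w_4 = 0.097456·2.1139 + 0.004717·15.2220 = 0.2778  (Pfizer)
Σw_i=1.0000  μᵀw=0.1410
σ²=wᵀΣw=λ₁·μ_p+λ₂ = 0.097456·0.141 + 0.004717 = 0.018458 ≈ 0.0185

0.3433  0.2270  0.0399  0.1120  0.2778


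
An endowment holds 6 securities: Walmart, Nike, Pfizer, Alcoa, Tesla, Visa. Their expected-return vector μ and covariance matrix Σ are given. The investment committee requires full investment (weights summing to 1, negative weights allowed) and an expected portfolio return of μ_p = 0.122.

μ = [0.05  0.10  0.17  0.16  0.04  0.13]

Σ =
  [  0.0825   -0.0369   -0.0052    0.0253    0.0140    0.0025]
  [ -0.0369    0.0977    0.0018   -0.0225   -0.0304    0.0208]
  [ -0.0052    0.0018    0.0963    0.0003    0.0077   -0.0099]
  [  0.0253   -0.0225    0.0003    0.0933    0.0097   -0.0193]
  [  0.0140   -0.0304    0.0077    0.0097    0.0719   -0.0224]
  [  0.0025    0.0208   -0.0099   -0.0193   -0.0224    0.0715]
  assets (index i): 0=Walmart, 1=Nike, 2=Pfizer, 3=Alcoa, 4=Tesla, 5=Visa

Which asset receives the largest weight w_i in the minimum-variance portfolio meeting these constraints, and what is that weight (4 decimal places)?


g=Σ⁻¹μ = [0.3529  1.5490  1.9111  2.3983  1.4635  2.7257]
h=Σ⁻¹𝟙 = [13.5504  21.4190  10.8377  13.8439  23.4904  19.8780]
a=μᵀg=1.294053  b=𝟙ᵀg=10.400614  c=𝟙ᵀh=103.019431  D=ac−b²=25.139805
λ₁=(c·0.122−b)/D = (103.019431·0.122−10.400614)/25.139805 = 0.086228
λ₂=(a−b·0.122)/D = (1.294053−10.400614·0.122)/25.139805 = 0.001002
w* = 0.086228·g + 0.001002·h:
  w_0 = 0.086228·0.3529 + 0.001002·13.5504 = 0.0440  (Walmart)
  w_1 = 0.086228·1.5490 + 0.001002·21.4190 = 0.1550  (Nike)
  w_2 = 0.086228·1.9111 + 0.001002·10.8377 = 0.1756  (Pfizer)
  w_3 = 0.086228·2.3983 + 0.001002·13.8439 = 0.2207  (Alcoa)
  w_4 = 0.086228·1.4635 + 0.001002·23.4904 = 0.1497  (Tesla)
  w_5 = 0.086228·2.7257 + 0.001002·19.8780 = 0.2549  (Visa)
Σw_i=1.0000  μᵀw=0.1220
σ²=wᵀΣw=λ₁·μ_p+λ₂ = 0.086228·0.122 + 0.001002 = 0.011521 ≈ 0.0115

Visa (0.2549)


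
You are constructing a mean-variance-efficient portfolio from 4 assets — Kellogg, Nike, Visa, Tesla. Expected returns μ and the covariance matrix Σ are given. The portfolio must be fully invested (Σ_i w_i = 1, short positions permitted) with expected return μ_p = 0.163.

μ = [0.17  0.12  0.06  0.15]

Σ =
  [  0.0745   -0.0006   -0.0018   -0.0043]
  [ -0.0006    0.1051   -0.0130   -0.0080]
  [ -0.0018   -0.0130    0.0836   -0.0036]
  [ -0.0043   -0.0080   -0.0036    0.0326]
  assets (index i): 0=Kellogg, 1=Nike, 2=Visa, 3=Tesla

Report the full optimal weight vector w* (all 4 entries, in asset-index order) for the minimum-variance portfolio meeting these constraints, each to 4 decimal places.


0.3687  0.1114  -0.0997  0.6196

g=Σ⁻¹μ = [2.6453  1.7354  1.2821  5.5176]
h=Σ⁻¹𝟙 = [16.1336  14.5161  16.2094  38.1551]
a=μᵀg=1.562524  b=𝟙ᵀg=11.180483  c=𝟙ᵀh=85.014290  D=ac−b²=7.833631
λ₁=(c·0.163−b)/D = (85.014290·0.163−11.180483)/7.833631 = 0.341712
λ₂=(a−b·0.163)/D = (1.562524−11.180483·0.163)/7.833631 = -0.033177
w* = 0.341712·g + -0.033177·h:
  w_0 = 0.341712·2.6453 + -0.033177·16.1336 = 0.3687  (Kellogg)
  w_1 = 0.341712·1.7354 + -0.033177·14.5161 = 0.1114  (Nike)
  w_2 = 0.341712·1.2821 + -0.033177·16.2094 = -0.0997  (Visa)
  w_3 = 0.341712·5.5176 + -0.033177·38.1551 = 0.6196  (Tesla)
Σw_i=1.0000  μᵀw=0.1630
σ²=wᵀΣw=λ₁·μ_p+λ₂ = 0.341712·0.163 + -0.033177 = 0.022522 ≈ 0.0225


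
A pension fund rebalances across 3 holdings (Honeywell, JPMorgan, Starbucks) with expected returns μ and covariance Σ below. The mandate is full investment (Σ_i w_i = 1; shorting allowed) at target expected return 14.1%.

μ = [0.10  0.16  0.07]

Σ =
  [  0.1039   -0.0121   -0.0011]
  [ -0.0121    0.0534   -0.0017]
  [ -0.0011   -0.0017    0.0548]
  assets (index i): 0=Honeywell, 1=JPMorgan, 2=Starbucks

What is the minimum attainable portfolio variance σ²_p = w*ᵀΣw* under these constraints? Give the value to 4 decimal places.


g=Σ⁻¹μ = [1.3676  3.3510  1.4088]
h=Σ⁻¹𝟙 = [12.4071  22.1487  19.1843]
a=μᵀg=0.771537  b=𝟙ᵀg=6.127406  c=𝟙ᵀh=53.740142  D=ac−b²=3.917409
λ₁=(c·0.141−b)/D = (53.740142·0.141−6.127406)/3.917409 = 0.370131
λ₂=(a−b·0.141)/D = (0.771537−6.127406·0.141)/3.917409 = -0.023594
w* = 0.370131·g + -0.023594·h:
  w_0 = 0.370131·1.3676 + -0.023594·12.4071 = 0.2135  (Honeywell)
  w_1 = 0.370131·3.3510 + -0.023594·22.1487 = 0.7177  (JPMorgan)
  w_2 = 0.370131·1.4088 + -0.023594·19.1843 = 0.0688  (Starbucks)
Σw_i=1.0000  μᵀw=0.1410
σ²=wᵀΣw=λ₁·μ_p+λ₂ = 0.370131·0.141 + -0.023594 = 0.028595 ≈ 0.0286

0.0286


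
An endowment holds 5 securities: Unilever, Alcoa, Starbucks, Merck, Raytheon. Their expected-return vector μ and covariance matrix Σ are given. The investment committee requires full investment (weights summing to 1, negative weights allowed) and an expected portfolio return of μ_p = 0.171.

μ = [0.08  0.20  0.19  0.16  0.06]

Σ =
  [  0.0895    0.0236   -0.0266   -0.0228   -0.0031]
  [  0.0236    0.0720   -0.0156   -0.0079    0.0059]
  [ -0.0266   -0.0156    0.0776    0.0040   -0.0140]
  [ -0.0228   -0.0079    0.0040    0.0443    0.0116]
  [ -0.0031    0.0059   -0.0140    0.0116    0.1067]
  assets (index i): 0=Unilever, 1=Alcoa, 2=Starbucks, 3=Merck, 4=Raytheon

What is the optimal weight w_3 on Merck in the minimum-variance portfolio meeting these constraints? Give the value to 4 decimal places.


0.3481

g=Σ⁻¹μ = [2.4273  3.3138  3.7604  5.0080  0.3986]
h=Σ⁻¹𝟙 = [22.9933  14.3033  23.5554  32.5259  8.8038]
a=μᵀg=2.396609  b=𝟙ᵀg=14.908022  c=𝟙ᵀh=102.181697  D=ac−b²=22.640454
λ₁=(c·0.171−b)/D = (102.181697·0.171−14.908022)/22.640454 = 0.113295
λ₂=(a−b·0.171)/D = (2.396609−14.908022·0.171)/22.640454 = -0.006743
w* = 0.113295·g + -0.006743·h:
  w_0 = 0.113295·2.4273 + -0.006743·22.9933 = 0.1200  (Unilever)
  w_1 = 0.113295·3.3138 + -0.006743·14.3033 = 0.2790  (Alcoa)
  w_2 = 0.113295·3.7604 + -0.006743·23.5554 = 0.2672  (Starbucks)
  w_3 = 0.113295·5.0080 + -0.006743·32.5259 = 0.3481  (Merck)
  w_4 = 0.113295·0.3986 + -0.006743·8.8038 = -0.0142  (Raytheon)
Σw_i=1.0000  μᵀw=0.1710
σ²=wᵀΣw=λ₁·μ_p+λ₂ = 0.113295·0.171 + -0.006743 = 0.012631 ≈ 0.0126


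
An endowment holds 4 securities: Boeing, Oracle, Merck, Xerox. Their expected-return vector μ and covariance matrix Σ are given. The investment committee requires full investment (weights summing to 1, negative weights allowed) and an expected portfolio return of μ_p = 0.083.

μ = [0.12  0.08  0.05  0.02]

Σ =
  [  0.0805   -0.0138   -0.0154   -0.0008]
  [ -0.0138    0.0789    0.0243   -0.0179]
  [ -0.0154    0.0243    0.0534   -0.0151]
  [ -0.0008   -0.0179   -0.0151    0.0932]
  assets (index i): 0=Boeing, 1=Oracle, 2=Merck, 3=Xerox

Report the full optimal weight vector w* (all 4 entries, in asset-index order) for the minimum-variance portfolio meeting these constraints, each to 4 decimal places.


x=Σ⁻¹μ = [1.9121  1.1386  1.1494  0.6359]
y=Σ⁻¹𝟙 = [19.2375  12.7416  23.3173  17.1197]
a=μᵀx=0.390732  b=𝟙ᵀx=4.836080  c=𝟙ᵀy=72.416024  D=ac−b²=4.907578
λ₁=(c·0.083−b)/D = (72.416024·0.083−4.836080)/4.907578 = 0.239314
λ₂=(a−b·0.083)/D = (0.390732−4.836080·0.083)/4.907578 = -0.002173
w* = 0.239314·x + -0.002173·y:
  w_0 = 0.239314·1.9121 + -0.002173·19.2375 = 0.4158  (Boeing)
  w_1 = 0.239314·1.1386 + -0.002173·12.7416 = 0.2448  (Oracle)
  w_2 = 0.239314·1.1494 + -0.002173·23.3173 = 0.2244  (Merck)
  w_3 = 0.239314·0.6359 + -0.002173·17.1197 = 0.1150  (Xerox)
Σw_i=1.0000  μᵀw=0.0830
σ²=wᵀΣw=λ₁·μ_p+λ₂ = 0.239314·0.083 + -0.002173 = 0.017690 ≈ 0.0177

0.4158  0.2448  0.2244  0.1150


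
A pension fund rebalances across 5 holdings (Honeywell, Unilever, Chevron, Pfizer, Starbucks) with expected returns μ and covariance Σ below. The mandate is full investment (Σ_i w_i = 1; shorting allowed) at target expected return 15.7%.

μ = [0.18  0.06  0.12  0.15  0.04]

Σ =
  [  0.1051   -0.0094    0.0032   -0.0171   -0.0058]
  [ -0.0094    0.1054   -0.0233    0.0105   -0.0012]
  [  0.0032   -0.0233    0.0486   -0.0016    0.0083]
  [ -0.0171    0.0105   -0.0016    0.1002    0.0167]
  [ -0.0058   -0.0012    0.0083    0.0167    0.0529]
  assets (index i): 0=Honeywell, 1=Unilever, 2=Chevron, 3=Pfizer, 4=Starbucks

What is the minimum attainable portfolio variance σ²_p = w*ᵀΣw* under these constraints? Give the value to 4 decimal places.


u=Σ⁻¹μ = [2.0178  1.2342  2.9895  1.7631  -0.0203]
v=Σ⁻¹𝟙 = [12.2914  15.4329  25.0597  8.5312  13.9762]
a=μᵀu=1.059649  b=𝟙ᵀu=7.984316  c=𝟙ᵀv=75.291382  D=ac−b²=16.033122
λ₁=(c·0.157−b)/D = (75.291382·0.157−7.984316)/16.033122 = 0.239282
λ₂=(a−b·0.157)/D = (1.059649−7.984316·0.157)/16.033122 = -0.012093
w* = 0.239282·u + -0.012093·v:
  w_0 = 0.239282·2.0178 + -0.012093·12.2914 = 0.3342  (Honeywell)
  w_1 = 0.239282·1.2342 + -0.012093·15.4329 = 0.1087  (Unilever)
  w_2 = 0.239282·2.9895 + -0.012093·25.0597 = 0.4123  (Chevron)
  w_3 = 0.239282·1.7631 + -0.012093·8.5312 = 0.3187  (Pfizer)
  w_4 = 0.239282·-0.0203 + -0.012093·13.9762 = -0.1739  (Starbucks)
Σw_i=1.0000  μᵀw=0.1570
σ²=wᵀΣw=λ₁·μ_p+λ₂ = 0.239282·0.157 + -0.012093 = 0.025474 ≈ 0.0255

0.0255


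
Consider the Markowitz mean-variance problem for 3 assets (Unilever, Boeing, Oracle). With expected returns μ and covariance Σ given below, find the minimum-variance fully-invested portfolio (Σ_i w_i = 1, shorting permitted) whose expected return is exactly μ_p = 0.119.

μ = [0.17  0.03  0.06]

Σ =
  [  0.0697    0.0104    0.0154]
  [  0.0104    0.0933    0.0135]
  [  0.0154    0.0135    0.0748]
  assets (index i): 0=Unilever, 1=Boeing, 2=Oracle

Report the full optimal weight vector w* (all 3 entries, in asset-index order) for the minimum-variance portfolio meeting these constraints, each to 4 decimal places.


u=Σ⁻¹μ = [2.3682  0.0124  0.3123]
v=Σ⁻¹𝟙 = [11.0090  8.0959  9.6413]
a=μᵀu=0.421700  b=𝟙ᵀu=2.692883  c=𝟙ᵀv=28.746180  D=ac−b²=4.870651
λ₁=(c·0.119−b)/D = (28.746180·0.119−2.692883)/4.870651 = 0.149449
λ₂=(a−b·0.119)/D = (0.421700−2.692883·0.119)/4.870651 = 0.020787
w* = 0.149449·u + 0.020787·v:
  w_0 = 0.149449·2.3682 + 0.020787·11.0090 = 0.5828  (Unilever)
  w_1 = 0.149449·0.0124 + 0.020787·8.0959 = 0.1701  (Boeing)
  w_2 = 0.149449·0.3123 + 0.020787·9.6413 = 0.2471  (Oracle)
Σw_i=1.0000  μᵀw=0.1190
σ²=wᵀΣw=λ₁·μ_p+λ₂ = 0.149449·0.119 + 0.020787 = 0.038572 ≈ 0.0386

0.5828  0.1701  0.2471


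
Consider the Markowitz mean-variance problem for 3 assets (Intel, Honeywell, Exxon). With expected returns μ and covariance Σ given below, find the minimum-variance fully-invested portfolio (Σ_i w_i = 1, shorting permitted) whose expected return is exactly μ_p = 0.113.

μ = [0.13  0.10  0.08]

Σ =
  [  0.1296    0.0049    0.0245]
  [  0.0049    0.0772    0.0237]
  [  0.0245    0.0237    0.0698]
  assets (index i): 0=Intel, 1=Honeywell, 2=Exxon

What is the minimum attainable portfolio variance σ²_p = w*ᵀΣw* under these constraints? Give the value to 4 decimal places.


u=Σ⁻¹μ = [0.8733  1.0964  0.4673]
v=Σ⁻¹𝟙 = [5.6413  9.8296  9.0090]
a=μᵀu=0.260557  b=𝟙ᵀu=2.437049  c=𝟙ᵀv=24.479889  D=ac−b²=0.439204
λ₁=(c·0.113−b)/D = (24.479889·0.113−2.437049)/0.439204 = 0.749489
λ₂=(a−b·0.113)/D = (0.260557−2.437049·0.113)/0.439204 = -0.033764
w* = 0.749489·u + -0.033764·v:
  w_0 = 0.749489·0.8733 + -0.033764·5.6413 = 0.4640  (Intel)
  w_1 = 0.749489·1.0964 + -0.033764·9.8296 = 0.4899  (Honeywell)
  w_2 = 0.749489·0.4673 + -0.033764·9.0090 = 0.0461  (Exxon)
Σw_i=1.0000  μᵀw=0.1130
σ²=wᵀΣw=λ₁·μ_p+λ₂ = 0.749489·0.113 + -0.033764 = 0.050928 ≈ 0.0509

0.0509


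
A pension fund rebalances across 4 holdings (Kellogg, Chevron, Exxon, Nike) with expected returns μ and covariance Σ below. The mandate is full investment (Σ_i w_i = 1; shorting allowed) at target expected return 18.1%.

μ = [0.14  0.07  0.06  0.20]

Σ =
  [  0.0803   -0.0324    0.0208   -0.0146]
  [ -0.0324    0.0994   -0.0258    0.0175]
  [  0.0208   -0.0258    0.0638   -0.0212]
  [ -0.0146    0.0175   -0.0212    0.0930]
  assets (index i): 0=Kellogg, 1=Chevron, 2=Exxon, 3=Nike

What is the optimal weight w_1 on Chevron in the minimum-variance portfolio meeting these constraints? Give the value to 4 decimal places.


-0.0027

u=Σ⁻¹μ = [2.3819  1.4386  1.6171  2.6224]
v=Σ⁻¹𝟙 = [16.8852  18.8278  22.7853  15.0547]
a=μᵀu=1.055664  b=𝟙ᵀu=8.059942  c=𝟙ᵀv=73.553111  D=ac−b²=12.684735
λ₁=(c·0.181−b)/D = (73.553111·0.181−8.059942)/12.684735 = 0.414133
λ₂=(a−b·0.181)/D = (1.055664−8.059942·0.181)/12.684735 = -0.031785
w* = 0.414133·u + -0.031785·v:
  w_0 = 0.414133·2.3819 + -0.031785·16.8852 = 0.4497  (Kellogg)
  w_1 = 0.414133·1.4386 + -0.031785·18.8278 = -0.0027  (Chevron)
  w_2 = 0.414133·1.6171 + -0.031785·22.7853 = -0.0546  (Exxon)
  w_3 = 0.414133·2.6224 + -0.031785·15.0547 = 0.6075  (Nike)
Σw_i=1.0000  μᵀw=0.1810
σ²=wᵀΣw=λ₁·μ_p+λ₂ = 0.414133·0.181 + -0.031785 = 0.043173 ≈ 0.0432


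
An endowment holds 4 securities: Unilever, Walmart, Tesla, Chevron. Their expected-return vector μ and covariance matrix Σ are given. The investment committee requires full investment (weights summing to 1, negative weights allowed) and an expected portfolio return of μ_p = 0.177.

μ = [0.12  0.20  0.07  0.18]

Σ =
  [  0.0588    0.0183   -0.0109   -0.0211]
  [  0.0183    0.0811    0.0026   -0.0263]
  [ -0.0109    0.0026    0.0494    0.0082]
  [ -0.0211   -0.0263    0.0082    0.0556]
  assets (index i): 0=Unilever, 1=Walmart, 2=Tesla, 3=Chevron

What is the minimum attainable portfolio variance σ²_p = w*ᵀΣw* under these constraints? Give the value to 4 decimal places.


p=Σ⁻¹μ = [3.2492  3.6713  0.9332  6.0694]
q=Σ⁻¹𝟙 = [27.5619  16.2307  19.9628  33.1786]
a=μᵀp=2.281977  b=𝟙ᵀp=13.923110  c=𝟙ᵀq=96.933969  D=ac−b²=27.348107
λ₁=(c·0.177−b)/D = (96.933969·0.177−13.923110)/27.348107 = 0.118261
λ₂=(a−b·0.177)/D = (2.281977−13.923110·0.177)/27.348107 = -0.006670
w* = 0.118261·p + -0.006670·q:
  w_0 = 0.118261·3.2492 + -0.006670·27.5619 = 0.2004  (Unilever)
  w_1 = 0.118261·3.6713 + -0.006670·16.2307 = 0.3259  (Walmart)
  w_2 = 0.118261·0.9332 + -0.006670·19.9628 = -0.0228  (Tesla)
  w_3 = 0.118261·6.0694 + -0.006670·33.1786 = 0.4965  (Chevron)
Σw_i=1.0000  μᵀw=0.1770
σ²=wᵀΣw=λ₁·μ_p+λ₂ = 0.118261·0.177 + -0.006670 = 0.014262 ≈ 0.0143

0.0143


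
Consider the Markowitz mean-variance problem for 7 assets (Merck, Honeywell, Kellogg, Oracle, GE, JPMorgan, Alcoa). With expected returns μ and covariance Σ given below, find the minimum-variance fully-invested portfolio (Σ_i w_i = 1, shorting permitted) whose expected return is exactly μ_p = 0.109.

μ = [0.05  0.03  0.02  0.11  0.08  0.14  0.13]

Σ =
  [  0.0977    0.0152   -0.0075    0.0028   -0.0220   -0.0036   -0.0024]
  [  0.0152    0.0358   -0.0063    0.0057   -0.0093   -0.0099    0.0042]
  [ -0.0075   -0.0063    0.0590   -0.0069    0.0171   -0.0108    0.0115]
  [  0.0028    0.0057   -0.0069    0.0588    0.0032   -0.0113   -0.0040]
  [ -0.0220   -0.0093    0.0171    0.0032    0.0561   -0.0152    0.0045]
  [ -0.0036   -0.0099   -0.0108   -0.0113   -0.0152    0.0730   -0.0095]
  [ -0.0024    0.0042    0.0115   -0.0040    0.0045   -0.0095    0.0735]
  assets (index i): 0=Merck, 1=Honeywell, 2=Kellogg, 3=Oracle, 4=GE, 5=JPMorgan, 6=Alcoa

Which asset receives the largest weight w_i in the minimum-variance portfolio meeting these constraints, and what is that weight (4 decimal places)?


x=Σ⁻¹μ = [0.9978  1.4625  0.3748  2.3787  2.5628  3.3920  2.0700]
y=Σ⁻¹𝟙 = [13.6210  38.1243  20.1428  20.6808  30.2910  33.6348  12.3384]
a=μᵀx=1.311929  b=𝟙ᵀx=13.238665  c=𝟙ᵀy=168.833100  D=ac−b²=46.234787
λ₁=(c·0.109−b)/D = (168.833100·0.109−13.238665)/46.234787 = 0.111694
λ₂=(a−b·0.109)/D = (1.311929−13.238665·0.109)/46.234787 = -0.002835
w* = 0.111694·x + -0.002835·y:
  w_0 = 0.111694·0.9978 + -0.002835·13.6210 = 0.0728  (Merck)
  w_1 = 0.111694·1.4625 + -0.002835·38.1243 = 0.0553  (Honeywell)
  w_2 = 0.111694·0.3748 + -0.002835·20.1428 = -0.0152  (Kellogg)
  w_3 = 0.111694·2.3787 + -0.002835·20.6808 = 0.2070  (Oracle)
  w_4 = 0.111694·2.5628 + -0.002835·30.2910 = 0.2004  (GE)
  w_5 = 0.111694·3.3920 + -0.002835·33.6348 = 0.2835  (JPMorgan)
  w_6 = 0.111694·2.0700 + -0.002835·12.3384 = 0.1962  (Alcoa)
Σw_i=1.0000  μᵀw=0.1090
σ²=wᵀΣw=λ₁·μ_p+λ₂ = 0.111694·0.109 + -0.002835 = 0.009339 ≈ 0.0093

JPMorgan (0.2835)


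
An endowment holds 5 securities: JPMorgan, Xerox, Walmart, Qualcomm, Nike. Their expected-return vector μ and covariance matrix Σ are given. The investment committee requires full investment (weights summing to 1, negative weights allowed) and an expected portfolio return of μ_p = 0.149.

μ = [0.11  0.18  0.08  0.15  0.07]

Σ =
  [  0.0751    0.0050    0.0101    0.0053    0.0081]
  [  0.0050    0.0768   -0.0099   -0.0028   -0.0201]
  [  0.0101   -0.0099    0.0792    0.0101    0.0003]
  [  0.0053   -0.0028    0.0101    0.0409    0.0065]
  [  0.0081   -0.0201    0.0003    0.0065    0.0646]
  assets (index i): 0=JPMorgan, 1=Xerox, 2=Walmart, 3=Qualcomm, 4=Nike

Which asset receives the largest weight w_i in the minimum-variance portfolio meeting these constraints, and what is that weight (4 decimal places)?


x=Σ⁻¹μ = [0.7521  2.9352  0.8528  3.3116  1.5654]
y=Σ⁻¹𝟙 = [7.0708  19.6661  11.6869  19.0149  18.7448]
a=μᵀx=1.285595  b=𝟙ᵀx=9.417022  c=𝟙ᵀy=76.183588  D=ac−b²=9.260979
λ₁=(c·0.149−b)/D = (76.183588·0.149−9.417022)/9.260979 = 0.208869
λ₂=(a−b·0.149)/D = (1.285595−9.417022·0.149)/9.260979 = -0.012692
w* = 0.208869·x + -0.012692·y:
  w_0 = 0.208869·0.7521 + -0.012692·7.0708 = 0.0673  (JPMorgan)
  w_1 = 0.208869·2.9352 + -0.012692·19.6661 = 0.3635  (Xerox)
  w_2 = 0.208869·0.8528 + -0.012692·11.6869 = 0.0298  (Walmart)
  w_3 = 0.208869·3.3116 + -0.012692·19.0149 = 0.4503  (Qualcomm)
  w_4 = 0.208869·1.5654 + -0.012692·18.7448 = 0.0891  (Nike)
Σw_i=1.0000  μᵀw=0.1490
σ²=wᵀΣw=λ₁·μ_p+λ₂ = 0.208869·0.149 + -0.012692 = 0.018429 ≈ 0.0184

Qualcomm (0.4503)


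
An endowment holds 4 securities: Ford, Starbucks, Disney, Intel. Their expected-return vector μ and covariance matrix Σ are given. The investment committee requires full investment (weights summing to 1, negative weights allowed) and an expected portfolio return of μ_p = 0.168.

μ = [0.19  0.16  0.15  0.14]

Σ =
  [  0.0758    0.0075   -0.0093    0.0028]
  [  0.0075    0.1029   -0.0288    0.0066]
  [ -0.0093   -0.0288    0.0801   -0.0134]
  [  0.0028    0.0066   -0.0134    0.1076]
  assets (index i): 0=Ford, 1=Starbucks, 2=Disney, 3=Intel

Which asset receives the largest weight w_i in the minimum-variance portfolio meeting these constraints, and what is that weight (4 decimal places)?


Ford (0.4183)

g=Σ⁻¹μ = [2.6305  2.1647  3.2072  1.4993]
h=Σ⁻¹𝟙 = [13.9885  13.8568  20.8774  10.6797]
a=μᵀg=1.537126  b=𝟙ᵀg=9.501676  c=𝟙ᵀh=59.402424  D=ac−b²=1.027168
λ₁=(c·0.168−b)/D = (59.402424·0.168−9.501676)/1.027168 = 0.465290
λ₂=(a−b·0.168)/D = (1.537126−9.501676·0.168)/1.027168 = -0.057591
w* = 0.465290·g + -0.057591·h:
  w_0 = 0.465290·2.6305 + -0.057591·13.9885 = 0.4183  (Ford)
  w_1 = 0.465290·2.1647 + -0.057591·13.8568 = 0.2092  (Starbucks)
  w_2 = 0.465290·3.2072 + -0.057591·20.8774 = 0.2899  (Disney)
  w_3 = 0.465290·1.4993 + -0.057591·10.6797 = 0.0826  (Intel)
Σw_i=1.0000  μᵀw=0.1680
σ²=wᵀΣw=λ₁·μ_p+λ₂ = 0.465290·0.168 + -0.057591 = 0.020578 ≈ 0.0206


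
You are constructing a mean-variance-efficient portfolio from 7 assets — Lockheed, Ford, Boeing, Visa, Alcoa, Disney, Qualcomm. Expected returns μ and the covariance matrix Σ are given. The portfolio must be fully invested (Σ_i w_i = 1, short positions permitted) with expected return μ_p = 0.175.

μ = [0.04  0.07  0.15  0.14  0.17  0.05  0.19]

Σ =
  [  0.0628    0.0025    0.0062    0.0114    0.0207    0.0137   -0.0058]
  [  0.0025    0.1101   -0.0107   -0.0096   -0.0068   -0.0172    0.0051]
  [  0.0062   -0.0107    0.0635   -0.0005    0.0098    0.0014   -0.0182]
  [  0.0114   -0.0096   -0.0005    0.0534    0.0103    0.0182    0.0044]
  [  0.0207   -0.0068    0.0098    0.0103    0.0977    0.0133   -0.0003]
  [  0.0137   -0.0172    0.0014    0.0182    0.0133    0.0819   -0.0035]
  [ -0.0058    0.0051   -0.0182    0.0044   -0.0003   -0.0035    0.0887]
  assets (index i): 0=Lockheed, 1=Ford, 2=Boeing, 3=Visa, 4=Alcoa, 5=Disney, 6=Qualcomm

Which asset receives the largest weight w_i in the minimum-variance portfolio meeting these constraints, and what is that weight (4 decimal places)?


Boeing (0.3437)

x=Σ⁻¹μ = [-0.3995  1.1573  3.1498  2.3992  1.3129  0.2309  2.5902]
y=Σ⁻¹𝟙 = [8.5451  13.2598  20.6512  13.9598  4.4863  10.0237  15.0259]
a=μᵀx=1.600266  b=𝟙ᵀx=10.440804  c=𝟙ᵀy=85.951715  D=ac−b²=28.535201
λ₁=(c·0.175−b)/D = (85.951715·0.175−10.440804)/28.535201 = 0.161231
λ₂=(a−b·0.175)/D = (1.600266−10.440804·0.175)/28.535201 = -0.007951
w* = 0.161231·x + -0.007951·y:
  w_0 = 0.161231·-0.3995 + -0.007951·8.5451 = -0.1324  (Lockheed)
  w_1 = 0.161231·1.1573 + -0.007951·13.2598 = 0.0812  (Ford)
  w_2 = 0.161231·3.1498 + -0.007951·20.6512 = 0.3437  (Boeing)
  w_3 = 0.161231·2.3992 + -0.007951·13.9598 = 0.2758  (Visa)
  w_4 = 0.161231·1.3129 + -0.007951·4.4863 = 0.1760  (Alcoa)
  w_5 = 0.161231·0.2309 + -0.007951·10.0237 = -0.0425  (Disney)
  w_6 = 0.161231·2.5902 + -0.007951·15.0259 = 0.2982  (Qualcomm)
Σw_i=1.0000  μᵀw=0.1750
σ²=wᵀΣw=λ₁·μ_p+λ₂ = 0.161231·0.175 + -0.007951 = 0.020265 ≈ 0.0203


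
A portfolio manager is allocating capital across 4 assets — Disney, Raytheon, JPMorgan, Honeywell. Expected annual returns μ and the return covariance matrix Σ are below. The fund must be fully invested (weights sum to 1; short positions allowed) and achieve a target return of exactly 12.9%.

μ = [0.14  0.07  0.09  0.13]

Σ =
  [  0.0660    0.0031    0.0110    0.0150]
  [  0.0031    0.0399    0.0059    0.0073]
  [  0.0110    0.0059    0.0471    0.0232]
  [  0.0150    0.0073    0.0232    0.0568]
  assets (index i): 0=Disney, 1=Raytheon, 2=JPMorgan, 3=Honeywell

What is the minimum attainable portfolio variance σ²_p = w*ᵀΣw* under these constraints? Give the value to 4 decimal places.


x=Σ⁻¹μ = [1.6265  1.2686  0.6717  1.4218]
y=Σ⁻¹𝟙 = [10.4635  21.0992  12.7308  6.9308]
a=μᵀx=0.561802  b=𝟙ᵀx=4.988609  c=𝟙ᵀy=51.224284  D=ac−b²=3.891692
λ₁=(c·0.129−b)/D = (51.224284·0.129−4.988609)/3.891692 = 0.416098
λ₂=(a−b·0.129)/D = (0.561802−4.988609·0.129)/3.891692 = -0.021001
w* = 0.416098·x + -0.021001·y:
  w_0 = 0.416098·1.6265 + -0.021001·10.4635 = 0.4571  (Disney)
  w_1 = 0.416098·1.2686 + -0.021001·21.0992 = 0.0847  (Raytheon)
  w_2 = 0.416098·0.6717 + -0.021001·12.7308 = 0.0121  (JPMorgan)
  w_3 = 0.416098·1.4218 + -0.021001·6.9308 = 0.4461  (Honeywell)
Σw_i=1.0000  μᵀw=0.1290
σ²=wᵀΣw=λ₁·μ_p+λ₂ = 0.416098·0.129 + -0.021001 = 0.032676 ≈ 0.0327

0.0327


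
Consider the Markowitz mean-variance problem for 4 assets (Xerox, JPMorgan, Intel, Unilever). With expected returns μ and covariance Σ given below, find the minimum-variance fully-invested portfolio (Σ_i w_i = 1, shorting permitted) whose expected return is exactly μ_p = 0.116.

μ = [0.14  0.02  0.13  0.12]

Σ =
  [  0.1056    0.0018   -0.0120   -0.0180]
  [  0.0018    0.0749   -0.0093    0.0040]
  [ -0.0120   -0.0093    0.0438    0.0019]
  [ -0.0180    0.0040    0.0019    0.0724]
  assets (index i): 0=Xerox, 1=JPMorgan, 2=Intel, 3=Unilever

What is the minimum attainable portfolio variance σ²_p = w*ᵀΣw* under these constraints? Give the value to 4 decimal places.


0.0136

g=Σ⁻¹μ = [2.0704  0.5503  3.5633  2.0483]
h=Σ⁻¹𝟙 = [15.2944  15.8173  29.6874  15.9617]
a=μᵀg=1.009888  b=𝟙ᵀg=8.232315  c=𝟙ᵀh=76.760700  D=ac−b²=9.748690
λ₁=(c·0.116−b)/D = (76.760700·0.116−8.232315)/9.748690 = 0.068925
λ₂=(a−b·0.116)/D = (1.009888−8.232315·0.116)/9.748690 = 0.005636
w* = 0.068925·g + 0.005636·h:
  w_0 = 0.068925·2.0704 + 0.005636·15.2944 = 0.2289  (Xerox)
  w_1 = 0.068925·0.5503 + 0.005636·15.8173 = 0.1271  (JPMorgan)
  w_2 = 0.068925·3.5633 + 0.005636·29.6874 = 0.4129  (Intel)
  w_3 = 0.068925·2.0483 + 0.005636·15.9617 = 0.2311  (Unilever)
Σw_i=1.0000  μᵀw=0.1160
σ²=wᵀΣw=λ₁·μ_p+λ₂ = 0.068925·0.116 + 0.005636 = 0.013631 ≈ 0.0136


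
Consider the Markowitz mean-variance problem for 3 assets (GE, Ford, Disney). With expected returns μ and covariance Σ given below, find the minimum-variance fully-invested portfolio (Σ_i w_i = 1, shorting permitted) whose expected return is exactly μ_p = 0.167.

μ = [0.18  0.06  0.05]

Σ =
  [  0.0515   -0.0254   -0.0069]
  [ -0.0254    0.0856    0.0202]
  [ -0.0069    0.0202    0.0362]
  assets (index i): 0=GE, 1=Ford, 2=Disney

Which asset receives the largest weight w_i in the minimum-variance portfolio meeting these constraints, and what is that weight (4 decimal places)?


GE (0.8795)

g=Σ⁻¹μ = [4.5255  1.7439  1.2707]
h=Σ⁻¹𝟙 = [30.0146  14.6485  25.1713]
a=μᵀg=0.982760  b=𝟙ᵀg=7.540110  c=𝟙ᵀh=69.834444  D=ac−b²=11.777248
λ₁=(c·0.167−b)/D = (69.834444·0.167−7.540110)/11.777248 = 0.350017
λ₂=(a−b·0.167)/D = (0.982760−7.540110·0.167)/11.777248 = -0.023472
w* = 0.350017·g + -0.023472·h:
  w_0 = 0.350017·4.5255 + -0.023472·30.0146 = 0.8795  (GE)
  w_1 = 0.350017·1.7439 + -0.023472·14.6485 = 0.2666  (Ford)
  w_2 = 0.350017·1.2707 + -0.023472·25.1713 = -0.1461  (Disney)
Σw_i=1.0000  μᵀw=0.1670
σ²=wᵀΣw=λ₁·μ_p+λ₂ = 0.350017·0.167 + -0.023472 = 0.034981 ≈ 0.0350


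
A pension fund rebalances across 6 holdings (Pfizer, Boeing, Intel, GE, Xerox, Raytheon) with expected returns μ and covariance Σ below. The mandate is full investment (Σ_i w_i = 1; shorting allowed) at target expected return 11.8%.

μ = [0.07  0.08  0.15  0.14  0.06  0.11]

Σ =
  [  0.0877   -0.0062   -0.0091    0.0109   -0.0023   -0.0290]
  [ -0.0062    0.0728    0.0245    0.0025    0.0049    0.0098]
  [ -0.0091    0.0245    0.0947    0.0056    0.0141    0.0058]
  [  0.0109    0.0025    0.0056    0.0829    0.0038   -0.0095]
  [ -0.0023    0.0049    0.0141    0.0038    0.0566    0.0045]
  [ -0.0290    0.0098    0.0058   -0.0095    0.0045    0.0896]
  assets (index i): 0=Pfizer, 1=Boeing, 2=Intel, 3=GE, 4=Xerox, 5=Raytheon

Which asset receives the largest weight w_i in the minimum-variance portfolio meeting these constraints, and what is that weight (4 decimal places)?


GE (0.2662)

x=Σ⁻¹μ = [1.3359  0.4545  1.3239  1.5777  0.5068  1.6665]
y=Σ⁻¹𝟙 = [16.9586  9.7621  6.0048  10.2719  14.0880  15.5747]
a=μᵀx=0.763067  b=𝟙ᵀx=6.865363  c=𝟙ᵀy=72.660226  D=ac−b²=8.311412
λ₁=(c·0.118−b)/D = (72.660226·0.118−6.865363)/8.311412 = 0.205566
λ₂=(a−b·0.118)/D = (0.763067−6.865363·0.118)/8.311412 = -0.005660
w* = 0.205566·x + -0.005660·y:
  w_0 = 0.205566·1.3359 + -0.005660·16.9586 = 0.1786  (Pfizer)
  w_1 = 0.205566·0.4545 + -0.005660·9.7621 = 0.0382  (Boeing)
  w_2 = 0.205566·1.3239 + -0.005660·6.0048 = 0.2382  (Intel)
  w_3 = 0.205566·1.5777 + -0.005660·10.2719 = 0.2662  (GE)
  w_4 = 0.205566·0.5068 + -0.005660·14.0880 = 0.0244  (Xerox)
  w_5 = 0.205566·1.6665 + -0.005660·15.5747 = 0.2544  (Raytheon)
Σw_i=1.0000  μᵀw=0.1180
σ²=wᵀΣw=λ₁·μ_p+λ₂ = 0.205566·0.118 + -0.005660 = 0.018596 ≈ 0.0186


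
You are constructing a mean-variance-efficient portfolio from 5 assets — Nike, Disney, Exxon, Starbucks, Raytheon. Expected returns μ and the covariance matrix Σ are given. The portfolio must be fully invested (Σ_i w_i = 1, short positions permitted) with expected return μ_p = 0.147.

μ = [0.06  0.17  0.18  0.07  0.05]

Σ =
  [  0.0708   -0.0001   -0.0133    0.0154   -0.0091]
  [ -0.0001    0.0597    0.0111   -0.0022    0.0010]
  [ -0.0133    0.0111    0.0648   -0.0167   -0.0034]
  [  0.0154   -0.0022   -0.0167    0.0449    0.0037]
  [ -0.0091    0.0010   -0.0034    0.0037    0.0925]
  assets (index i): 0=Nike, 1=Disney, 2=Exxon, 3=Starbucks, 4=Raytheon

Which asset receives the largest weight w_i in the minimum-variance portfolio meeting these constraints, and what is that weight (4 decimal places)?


p=Σ⁻¹μ = [1.0033  2.3242  3.2604  2.4891  0.6344]
q=Σ⁻¹𝟙 = [14.4872  13.1719  23.3892  25.6648  11.9268]
a=μᵀp=1.248132  b=𝟙ᵀp=9.711391  c=𝟙ᵀq=88.639834  D=ac−b²=16.323106
λ₁=(c·0.147−b)/D = (88.639834·0.147−9.711391)/16.323106 = 0.203311
λ₂=(a−b·0.147)/D = (1.248132−9.711391·0.147)/16.323106 = -0.010993
w* = 0.203311·p + -0.010993·q:
  w_0 = 0.203311·1.0033 + -0.010993·14.4872 = 0.0447  (Nike)
  w_1 = 0.203311·2.3242 + -0.010993·13.1719 = 0.3277  (Disney)
  w_2 = 0.203311·3.2604 + -0.010993·23.3892 = 0.4057  (Exxon)
  w_3 = 0.203311·2.4891 + -0.010993·25.6648 = 0.2239  (Starbucks)
  w_4 = 0.203311·0.6344 + -0.010993·11.9268 = -0.0021  (Raytheon)
Σw_i=1.0000  μᵀw=0.1470
σ²=wᵀΣw=λ₁·μ_p+λ₂ = 0.203311·0.147 + -0.010993 = 0.018894 ≈ 0.0189

Exxon (0.4057)


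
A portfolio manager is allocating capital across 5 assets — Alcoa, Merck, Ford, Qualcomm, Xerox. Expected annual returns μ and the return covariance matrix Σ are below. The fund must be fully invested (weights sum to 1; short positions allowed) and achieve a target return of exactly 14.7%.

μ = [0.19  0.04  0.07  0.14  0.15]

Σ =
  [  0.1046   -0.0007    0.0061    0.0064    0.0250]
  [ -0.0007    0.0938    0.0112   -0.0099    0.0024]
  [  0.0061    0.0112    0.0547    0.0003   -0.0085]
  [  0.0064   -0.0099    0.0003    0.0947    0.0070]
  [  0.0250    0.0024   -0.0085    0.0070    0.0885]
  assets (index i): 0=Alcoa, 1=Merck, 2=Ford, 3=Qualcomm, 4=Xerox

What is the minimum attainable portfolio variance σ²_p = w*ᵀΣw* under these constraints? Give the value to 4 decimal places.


0.0304

x=Σ⁻¹μ = [1.3503  0.3941  1.2459  1.3270  1.3175]
y=Σ⁻¹𝟙 = [5.5147  9.4685  17.2754  10.3589  10.3247]
a=μᵀx=0.742938  b=𝟙ᵀx=5.634761  c=𝟙ᵀy=52.942252  D=ac−b²=7.582258
λ₁=(c·0.147−b)/D = (52.942252·0.147−5.634761)/7.582258 = 0.283260
λ₂=(a−b·0.147)/D = (0.742938−5.634761·0.147)/7.582258 = -0.011259
w* = 0.283260·x + -0.011259·y:
  w_0 = 0.283260·1.3503 + -0.011259·5.5147 = 0.3204  (Alcoa)
  w_1 = 0.283260·0.3941 + -0.011259·9.4685 = 0.0050  (Merck)
  w_2 = 0.283260·1.2459 + -0.011259·17.2754 = 0.1584  (Ford)
  w_3 = 0.283260·1.3270 + -0.011259·10.3589 = 0.2592  (Qualcomm)
  w_4 = 0.283260·1.3175 + -0.011259·10.3247 = 0.2569  (Xerox)
Σw_i=1.0000  μᵀw=0.1470
σ²=wᵀΣw=λ₁·μ_p+λ₂ = 0.283260·0.147 + -0.011259 = 0.030380 ≈ 0.0304


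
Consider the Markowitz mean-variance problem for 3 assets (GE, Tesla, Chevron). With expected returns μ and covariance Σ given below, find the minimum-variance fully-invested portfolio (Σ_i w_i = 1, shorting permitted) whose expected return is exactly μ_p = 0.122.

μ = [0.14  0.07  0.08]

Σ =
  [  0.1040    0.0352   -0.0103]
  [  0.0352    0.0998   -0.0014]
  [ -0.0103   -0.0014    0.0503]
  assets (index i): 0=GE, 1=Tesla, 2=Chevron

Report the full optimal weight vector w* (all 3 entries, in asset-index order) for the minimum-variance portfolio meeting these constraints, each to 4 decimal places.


p=Σ⁻¹μ = [1.4620  0.2123  1.8958]
q=Σ⁻¹𝟙 = [9.4239  7.0049  22.0054]
a=μᵀp=0.371209  b=𝟙ᵀp=3.570119  c=𝟙ᵀq=38.434189  D=ac−b²=1.521356
λ₁=(c·0.122−b)/D = (38.434189·0.122−3.570119)/1.521356 = 0.735430
λ₂=(a−b·0.122)/D = (0.371209−3.570119·0.122)/1.521356 = -0.042295
w* = 0.735430·p + -0.042295·q:
  w_0 = 0.735430·1.4620 + -0.042295·9.4239 = 0.6766  (GE)
  w_1 = 0.735430·0.2123 + -0.042295·7.0049 = -0.1401  (Tesla)
  w_2 = 0.735430·1.8958 + -0.042295·22.0054 = 0.4635  (Chevron)
Σw_i=1.0000  μᵀw=0.1220
σ²=wᵀΣw=λ₁·μ_p+λ₂ = 0.735430·0.122 + -0.042295 = 0.047428 ≈ 0.0474

0.6766  -0.1401  0.4635
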